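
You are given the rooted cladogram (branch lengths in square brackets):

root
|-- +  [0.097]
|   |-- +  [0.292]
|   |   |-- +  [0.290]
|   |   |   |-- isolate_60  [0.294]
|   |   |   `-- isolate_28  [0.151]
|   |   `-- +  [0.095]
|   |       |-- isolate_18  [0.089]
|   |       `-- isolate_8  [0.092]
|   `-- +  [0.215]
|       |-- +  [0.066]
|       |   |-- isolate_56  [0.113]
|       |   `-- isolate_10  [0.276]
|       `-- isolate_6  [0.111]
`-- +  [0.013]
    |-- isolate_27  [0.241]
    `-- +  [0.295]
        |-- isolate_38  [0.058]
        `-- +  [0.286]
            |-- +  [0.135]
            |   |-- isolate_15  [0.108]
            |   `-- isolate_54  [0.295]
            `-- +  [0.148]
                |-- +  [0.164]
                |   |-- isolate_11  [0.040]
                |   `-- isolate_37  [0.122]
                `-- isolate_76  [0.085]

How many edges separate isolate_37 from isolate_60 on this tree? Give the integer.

10

The MRCA of isolate_37 and isolate_60 is the root of the tree.
From isolate_37 up to that node: 6 branches. From isolate_60 up to the same node: 4 branches. Total: 6 + 4 = 10.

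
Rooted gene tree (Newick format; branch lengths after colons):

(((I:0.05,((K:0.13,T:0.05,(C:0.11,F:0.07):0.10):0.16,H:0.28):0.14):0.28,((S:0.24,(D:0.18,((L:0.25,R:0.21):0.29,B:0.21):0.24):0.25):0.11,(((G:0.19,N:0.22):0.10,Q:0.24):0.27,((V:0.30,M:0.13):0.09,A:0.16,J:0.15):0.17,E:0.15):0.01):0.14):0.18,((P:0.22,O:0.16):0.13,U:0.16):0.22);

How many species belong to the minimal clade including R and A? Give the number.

The MRCA of R and A is the node subtending ((S,(D,((L,R),B))),(((G,N),Q),((V,M),A,J),E)).
That clade contains 13 terminal taxa: A, B, D, E, G, J, L, M, N, Q, R, S, V.

13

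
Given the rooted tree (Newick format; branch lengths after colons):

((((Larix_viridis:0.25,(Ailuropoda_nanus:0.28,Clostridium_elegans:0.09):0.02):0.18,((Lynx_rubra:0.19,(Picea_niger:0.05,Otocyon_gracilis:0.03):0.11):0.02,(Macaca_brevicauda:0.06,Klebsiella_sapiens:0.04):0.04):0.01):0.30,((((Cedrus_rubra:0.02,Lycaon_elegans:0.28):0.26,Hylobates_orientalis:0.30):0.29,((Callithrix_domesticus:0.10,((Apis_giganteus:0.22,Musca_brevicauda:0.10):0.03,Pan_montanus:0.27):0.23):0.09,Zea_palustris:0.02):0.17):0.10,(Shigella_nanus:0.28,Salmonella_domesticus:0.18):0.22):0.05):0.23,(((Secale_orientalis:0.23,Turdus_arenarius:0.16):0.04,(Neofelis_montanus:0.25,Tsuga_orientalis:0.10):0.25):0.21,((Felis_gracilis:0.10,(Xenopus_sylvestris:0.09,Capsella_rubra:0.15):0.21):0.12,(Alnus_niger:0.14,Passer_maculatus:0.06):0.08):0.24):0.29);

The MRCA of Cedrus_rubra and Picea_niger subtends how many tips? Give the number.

The MRCA of Cedrus_rubra and Picea_niger is the node subtending (((Larix_viridis,(Ailuropoda_nanus,Clostridium_elegans)),((Lynx_rubra,(Picea_niger,Otocyon_gracilis)),(Macaca_brevicauda,Klebsiella_sapiens))),((((Cedrus_rubra,Lycaon_elegans),Hylobates_orientalis),((Callithrix_domesticus,((Apis_giganteus,Musca_brevicauda),Pan_montanus)),Zea_palustris)),(Shigella_nanus,Salmonella_domesticus))).
That clade contains 18 terminal taxa: Ailuropoda_nanus, Apis_giganteus, Callithrix_domesticus, Cedrus_rubra, Clostridium_elegans, Hylobates_orientalis, Klebsiella_sapiens, Larix_viridis, Lycaon_elegans, Lynx_rubra, Macaca_brevicauda, Musca_brevicauda, Otocyon_gracilis, Pan_montanus, Picea_niger, Salmonella_domesticus, Shigella_nanus, Zea_palustris.

18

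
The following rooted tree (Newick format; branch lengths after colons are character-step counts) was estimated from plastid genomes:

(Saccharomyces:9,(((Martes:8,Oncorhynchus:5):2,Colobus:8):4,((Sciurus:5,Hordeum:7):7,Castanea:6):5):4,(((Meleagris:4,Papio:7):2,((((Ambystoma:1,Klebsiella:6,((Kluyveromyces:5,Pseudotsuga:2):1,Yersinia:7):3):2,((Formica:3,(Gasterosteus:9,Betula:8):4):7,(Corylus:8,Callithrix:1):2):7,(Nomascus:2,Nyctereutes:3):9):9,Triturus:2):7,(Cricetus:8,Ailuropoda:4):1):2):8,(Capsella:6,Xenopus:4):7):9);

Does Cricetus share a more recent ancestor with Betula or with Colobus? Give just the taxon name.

The MRCA of Cricetus and Betula subtends ((((Ambystoma,Klebsiella,((Kluyveromyces,Pseudotsuga),Yersinia)),((Formica,(Gasterosteus,Betula)),(Corylus,Callithrix)),(Nomascus,Nyctereutes)),Triturus),(Cricetus,Ailuropoda)) (15 taxa).
The MRCA of Cricetus and Colobus is the root, subtending the entire tree (26 taxa).
The first is nested inside the second, so Cricetus shares a more recent common ancestor with Betula.

Betula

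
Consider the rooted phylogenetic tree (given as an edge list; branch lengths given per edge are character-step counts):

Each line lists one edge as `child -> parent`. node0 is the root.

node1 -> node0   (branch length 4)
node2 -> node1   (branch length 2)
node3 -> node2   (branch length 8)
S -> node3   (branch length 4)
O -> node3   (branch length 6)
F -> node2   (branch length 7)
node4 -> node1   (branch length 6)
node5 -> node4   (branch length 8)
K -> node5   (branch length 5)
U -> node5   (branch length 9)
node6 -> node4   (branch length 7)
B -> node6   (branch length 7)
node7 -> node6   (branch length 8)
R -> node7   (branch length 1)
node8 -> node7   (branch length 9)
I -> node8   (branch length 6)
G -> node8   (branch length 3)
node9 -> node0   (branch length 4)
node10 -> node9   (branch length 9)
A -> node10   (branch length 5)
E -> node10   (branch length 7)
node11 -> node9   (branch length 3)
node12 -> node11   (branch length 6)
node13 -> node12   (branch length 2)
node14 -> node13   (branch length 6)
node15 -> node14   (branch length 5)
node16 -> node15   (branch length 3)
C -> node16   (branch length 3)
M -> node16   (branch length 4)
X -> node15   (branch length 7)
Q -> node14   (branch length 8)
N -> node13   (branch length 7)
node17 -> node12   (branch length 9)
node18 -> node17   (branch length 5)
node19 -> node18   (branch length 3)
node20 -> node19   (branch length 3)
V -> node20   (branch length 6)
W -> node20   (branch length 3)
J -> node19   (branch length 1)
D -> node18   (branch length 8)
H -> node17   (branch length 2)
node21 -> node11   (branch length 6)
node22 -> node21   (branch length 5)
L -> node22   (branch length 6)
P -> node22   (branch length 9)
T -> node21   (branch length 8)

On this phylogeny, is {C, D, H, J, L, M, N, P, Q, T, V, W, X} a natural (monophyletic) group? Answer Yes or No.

Yes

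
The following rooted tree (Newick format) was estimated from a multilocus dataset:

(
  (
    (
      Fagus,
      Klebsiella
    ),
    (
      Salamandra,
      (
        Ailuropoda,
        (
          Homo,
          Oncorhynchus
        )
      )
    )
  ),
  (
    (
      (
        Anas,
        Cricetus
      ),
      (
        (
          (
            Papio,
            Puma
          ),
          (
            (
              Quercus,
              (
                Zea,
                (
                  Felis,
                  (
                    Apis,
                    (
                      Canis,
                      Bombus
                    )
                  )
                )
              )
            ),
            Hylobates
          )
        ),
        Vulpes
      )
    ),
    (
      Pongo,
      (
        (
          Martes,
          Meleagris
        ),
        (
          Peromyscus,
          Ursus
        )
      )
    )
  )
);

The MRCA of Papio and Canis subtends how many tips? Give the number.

The MRCA of Papio and Canis is the node subtending ((Papio,Puma),((Quercus,(Zea,(Felis,(Apis,(Canis,Bombus))))),Hylobates)).
That clade contains 9 terminal taxa: Apis, Bombus, Canis, Felis, Hylobates, Papio, Puma, Quercus, Zea.

9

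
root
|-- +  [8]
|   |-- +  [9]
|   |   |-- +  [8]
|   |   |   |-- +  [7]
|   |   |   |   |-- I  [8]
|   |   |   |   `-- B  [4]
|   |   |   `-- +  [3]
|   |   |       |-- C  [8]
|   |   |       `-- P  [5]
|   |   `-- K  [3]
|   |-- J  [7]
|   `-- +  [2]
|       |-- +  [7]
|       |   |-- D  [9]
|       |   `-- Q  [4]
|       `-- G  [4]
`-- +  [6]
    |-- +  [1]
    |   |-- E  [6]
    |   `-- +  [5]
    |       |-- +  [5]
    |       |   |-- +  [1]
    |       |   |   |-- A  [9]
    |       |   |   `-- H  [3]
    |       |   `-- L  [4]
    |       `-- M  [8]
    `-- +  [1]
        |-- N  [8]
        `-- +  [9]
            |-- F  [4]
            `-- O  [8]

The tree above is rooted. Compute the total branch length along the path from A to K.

47

The path runs A → … → MRCA → … → K; the MRCA is the root of the tree.
Branch lengths along that path: 9 + 1 + 5 + 5 + 1 + 6 + 8 + 9 + 3 = 47.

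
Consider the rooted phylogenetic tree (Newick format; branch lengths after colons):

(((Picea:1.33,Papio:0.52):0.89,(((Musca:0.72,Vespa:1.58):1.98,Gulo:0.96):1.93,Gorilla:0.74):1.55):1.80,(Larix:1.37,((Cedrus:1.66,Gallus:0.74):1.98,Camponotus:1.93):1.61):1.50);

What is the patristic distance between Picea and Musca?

The path runs Picea → … → MRCA → … → Musca; the MRCA is the node subtending ((Picea,Papio),(((Musca,Vespa),Gulo),Gorilla)).
Branch lengths along that path: 1.33 + 0.89 + 1.55 + 1.93 + 1.98 + 0.72 = 8.40.

8.40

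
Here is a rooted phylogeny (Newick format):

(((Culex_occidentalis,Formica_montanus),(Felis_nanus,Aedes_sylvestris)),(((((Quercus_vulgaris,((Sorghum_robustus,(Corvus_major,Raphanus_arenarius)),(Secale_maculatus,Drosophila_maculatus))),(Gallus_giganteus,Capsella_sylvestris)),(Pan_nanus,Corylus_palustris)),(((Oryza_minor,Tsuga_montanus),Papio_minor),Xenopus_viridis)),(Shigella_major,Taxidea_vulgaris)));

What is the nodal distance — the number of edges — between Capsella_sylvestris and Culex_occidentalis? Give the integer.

The MRCA of Capsella_sylvestris and Culex_occidentalis is the root of the tree.
From Capsella_sylvestris up to that node: 6 branches. From Culex_occidentalis up to the same node: 3 branches. Total: 6 + 3 = 9.

9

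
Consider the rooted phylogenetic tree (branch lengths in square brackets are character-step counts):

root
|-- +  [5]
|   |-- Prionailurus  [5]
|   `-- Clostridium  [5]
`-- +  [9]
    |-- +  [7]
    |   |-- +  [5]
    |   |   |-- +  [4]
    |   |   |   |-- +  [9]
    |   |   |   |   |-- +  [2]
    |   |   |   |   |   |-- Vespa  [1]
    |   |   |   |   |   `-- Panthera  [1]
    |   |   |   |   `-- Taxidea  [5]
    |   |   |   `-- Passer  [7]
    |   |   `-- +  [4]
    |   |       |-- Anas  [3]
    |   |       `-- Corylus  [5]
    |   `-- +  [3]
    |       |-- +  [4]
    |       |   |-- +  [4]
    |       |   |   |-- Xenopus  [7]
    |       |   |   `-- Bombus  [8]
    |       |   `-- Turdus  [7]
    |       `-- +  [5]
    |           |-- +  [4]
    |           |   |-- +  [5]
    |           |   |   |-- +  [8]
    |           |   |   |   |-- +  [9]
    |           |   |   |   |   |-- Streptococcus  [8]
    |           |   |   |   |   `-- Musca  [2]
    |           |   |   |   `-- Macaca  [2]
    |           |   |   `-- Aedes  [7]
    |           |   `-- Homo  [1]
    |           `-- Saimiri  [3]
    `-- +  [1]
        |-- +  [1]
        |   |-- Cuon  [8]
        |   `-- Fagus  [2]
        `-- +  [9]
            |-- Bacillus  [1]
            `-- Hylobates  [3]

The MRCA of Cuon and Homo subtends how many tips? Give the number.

19

The MRCA of Cuon and Homo is the node subtending ((((((Vespa,Panthera),Taxidea),Passer),(Anas,Corylus)),(((Xenopus,Bombus),Turdus),(((((Streptococcus,Musca),Macaca),Aedes),Homo),Saimiri))),((Cuon,Fagus),(Bacillus,Hylobates))).
That clade contains 19 terminal taxa: Aedes, Anas, Bacillus, Bombus, Corylus, Cuon, Fagus, Homo, Hylobates, Macaca, Musca, Panthera, Passer, Saimiri, Streptococcus, Taxidea, Turdus, Vespa, Xenopus.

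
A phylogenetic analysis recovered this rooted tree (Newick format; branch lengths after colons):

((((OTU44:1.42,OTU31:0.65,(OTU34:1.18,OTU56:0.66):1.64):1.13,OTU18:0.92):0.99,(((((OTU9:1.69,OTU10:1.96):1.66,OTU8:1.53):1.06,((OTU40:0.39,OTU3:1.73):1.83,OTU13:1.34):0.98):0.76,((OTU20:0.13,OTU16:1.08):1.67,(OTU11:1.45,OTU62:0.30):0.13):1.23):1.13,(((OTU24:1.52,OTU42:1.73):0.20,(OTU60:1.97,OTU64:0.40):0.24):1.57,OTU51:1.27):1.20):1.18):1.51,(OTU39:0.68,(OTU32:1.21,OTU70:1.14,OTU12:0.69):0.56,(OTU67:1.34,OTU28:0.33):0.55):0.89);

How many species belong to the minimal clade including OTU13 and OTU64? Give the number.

The MRCA of OTU13 and OTU64 is the node subtending (((((OTU9,OTU10),OTU8),((OTU40,OTU3),OTU13)),((OTU20,OTU16),(OTU11,OTU62))),(((OTU24,OTU42),(OTU60,OTU64)),OTU51)).
That clade contains 15 terminal taxa: OTU10, OTU11, OTU13, OTU16, OTU20, OTU24, OTU3, OTU40, OTU42, OTU51, OTU60, OTU62, OTU64, OTU8, OTU9.

15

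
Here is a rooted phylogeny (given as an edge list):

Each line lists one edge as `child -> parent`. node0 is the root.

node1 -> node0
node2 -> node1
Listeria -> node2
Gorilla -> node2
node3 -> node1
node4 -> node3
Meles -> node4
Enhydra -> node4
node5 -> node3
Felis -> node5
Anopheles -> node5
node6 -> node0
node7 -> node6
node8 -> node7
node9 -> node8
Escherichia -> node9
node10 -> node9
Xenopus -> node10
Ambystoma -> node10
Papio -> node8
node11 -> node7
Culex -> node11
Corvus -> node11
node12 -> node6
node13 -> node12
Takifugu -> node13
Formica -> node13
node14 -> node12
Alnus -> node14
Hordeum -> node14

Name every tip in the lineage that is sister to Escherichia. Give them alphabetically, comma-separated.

Ambystoma, Xenopus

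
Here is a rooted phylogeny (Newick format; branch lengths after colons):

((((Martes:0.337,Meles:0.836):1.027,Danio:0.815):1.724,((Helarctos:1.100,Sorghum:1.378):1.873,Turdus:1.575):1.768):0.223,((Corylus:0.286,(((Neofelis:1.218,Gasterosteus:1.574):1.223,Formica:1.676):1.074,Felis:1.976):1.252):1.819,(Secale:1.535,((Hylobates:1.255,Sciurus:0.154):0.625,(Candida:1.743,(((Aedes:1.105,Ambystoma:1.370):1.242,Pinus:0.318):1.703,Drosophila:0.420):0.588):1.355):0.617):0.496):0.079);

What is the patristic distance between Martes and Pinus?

8.467

The path runs Martes → … → MRCA → … → Pinus; the MRCA is the root of the tree.
Branch lengths along that path: 0.337 + 1.027 + 1.724 + 0.223 + 0.079 + 0.496 + 0.617 + 1.355 + 0.588 + 1.703 + 0.318 = 8.467.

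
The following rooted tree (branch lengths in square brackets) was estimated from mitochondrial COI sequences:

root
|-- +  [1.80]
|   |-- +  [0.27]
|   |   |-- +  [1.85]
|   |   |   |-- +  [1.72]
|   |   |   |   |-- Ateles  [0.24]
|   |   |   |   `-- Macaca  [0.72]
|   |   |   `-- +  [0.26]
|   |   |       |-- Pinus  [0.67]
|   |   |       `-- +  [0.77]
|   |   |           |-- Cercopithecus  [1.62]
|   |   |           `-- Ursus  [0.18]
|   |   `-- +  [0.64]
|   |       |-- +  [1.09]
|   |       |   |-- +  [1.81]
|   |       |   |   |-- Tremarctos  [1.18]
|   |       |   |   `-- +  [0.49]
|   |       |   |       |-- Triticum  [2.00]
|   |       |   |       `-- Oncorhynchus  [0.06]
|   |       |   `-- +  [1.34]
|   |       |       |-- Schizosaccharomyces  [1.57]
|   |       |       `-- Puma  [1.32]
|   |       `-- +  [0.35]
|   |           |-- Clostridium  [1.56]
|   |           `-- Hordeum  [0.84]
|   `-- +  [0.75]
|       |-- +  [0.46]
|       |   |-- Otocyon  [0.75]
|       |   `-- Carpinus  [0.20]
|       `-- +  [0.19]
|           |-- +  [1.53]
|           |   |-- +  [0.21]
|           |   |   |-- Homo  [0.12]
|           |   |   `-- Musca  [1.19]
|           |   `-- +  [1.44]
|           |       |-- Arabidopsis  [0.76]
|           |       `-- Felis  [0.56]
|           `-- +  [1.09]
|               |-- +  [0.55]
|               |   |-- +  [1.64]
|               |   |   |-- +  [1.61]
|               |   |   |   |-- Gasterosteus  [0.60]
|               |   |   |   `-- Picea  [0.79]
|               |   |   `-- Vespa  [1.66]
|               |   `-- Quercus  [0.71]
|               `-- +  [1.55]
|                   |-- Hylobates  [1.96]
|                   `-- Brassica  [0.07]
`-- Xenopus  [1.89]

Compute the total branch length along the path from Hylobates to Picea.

8.10

The path runs Hylobates → … → MRCA → … → Picea; the MRCA is the node subtending ((((Gasterosteus,Picea),Vespa),Quercus),(Hylobates,Brassica)).
Branch lengths along that path: 1.96 + 1.55 + 0.55 + 1.64 + 1.61 + 0.79 = 8.10.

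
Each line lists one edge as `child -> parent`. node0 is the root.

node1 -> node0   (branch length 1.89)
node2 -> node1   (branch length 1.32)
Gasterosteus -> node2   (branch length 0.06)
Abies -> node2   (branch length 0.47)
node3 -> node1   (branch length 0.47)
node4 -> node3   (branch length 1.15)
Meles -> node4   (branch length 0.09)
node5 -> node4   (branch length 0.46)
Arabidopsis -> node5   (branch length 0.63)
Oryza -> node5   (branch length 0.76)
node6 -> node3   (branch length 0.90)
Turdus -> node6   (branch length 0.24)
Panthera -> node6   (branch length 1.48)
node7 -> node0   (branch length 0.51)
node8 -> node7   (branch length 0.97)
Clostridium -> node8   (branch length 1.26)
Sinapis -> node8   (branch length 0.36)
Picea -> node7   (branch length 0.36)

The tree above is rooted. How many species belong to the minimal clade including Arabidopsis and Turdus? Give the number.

The MRCA of Arabidopsis and Turdus is the node subtending ((Meles,(Arabidopsis,Oryza)),(Turdus,Panthera)).
That clade contains 5 terminal taxa: Arabidopsis, Meles, Oryza, Panthera, Turdus.

5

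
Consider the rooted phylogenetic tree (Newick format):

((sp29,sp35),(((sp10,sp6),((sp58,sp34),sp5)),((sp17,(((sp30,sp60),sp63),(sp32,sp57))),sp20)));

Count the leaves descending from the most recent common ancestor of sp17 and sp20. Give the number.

The MRCA of sp17 and sp20 is the node subtending ((sp17,(((sp30,sp60),sp63),(sp32,sp57))),sp20).
That clade contains 7 terminal taxa: sp17, sp20, sp30, sp32, sp57, sp60, sp63.

7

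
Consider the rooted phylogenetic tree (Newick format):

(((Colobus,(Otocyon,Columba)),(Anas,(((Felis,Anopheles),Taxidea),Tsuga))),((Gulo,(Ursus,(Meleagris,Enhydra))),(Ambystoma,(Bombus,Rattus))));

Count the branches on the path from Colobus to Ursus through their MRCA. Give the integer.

7

The MRCA of Colobus and Ursus is the root of the tree.
From Colobus up to that node: 3 branches. From Ursus up to the same node: 4 branches. Total: 3 + 4 = 7.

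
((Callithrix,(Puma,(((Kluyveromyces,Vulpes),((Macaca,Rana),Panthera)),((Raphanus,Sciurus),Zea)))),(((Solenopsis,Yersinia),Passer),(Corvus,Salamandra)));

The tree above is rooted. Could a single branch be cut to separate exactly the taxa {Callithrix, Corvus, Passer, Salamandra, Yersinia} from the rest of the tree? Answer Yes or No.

No

The MRCA of the listed taxa is the root, so the smallest clade containing them is the whole tree.
That clade also contains Kluyveromyces, Macaca, Panthera, Puma, Rana, Raphanus, Sciurus, Solenopsis, Vulpes, Zea, which are not in the proposed group, so the group is not monophyletic.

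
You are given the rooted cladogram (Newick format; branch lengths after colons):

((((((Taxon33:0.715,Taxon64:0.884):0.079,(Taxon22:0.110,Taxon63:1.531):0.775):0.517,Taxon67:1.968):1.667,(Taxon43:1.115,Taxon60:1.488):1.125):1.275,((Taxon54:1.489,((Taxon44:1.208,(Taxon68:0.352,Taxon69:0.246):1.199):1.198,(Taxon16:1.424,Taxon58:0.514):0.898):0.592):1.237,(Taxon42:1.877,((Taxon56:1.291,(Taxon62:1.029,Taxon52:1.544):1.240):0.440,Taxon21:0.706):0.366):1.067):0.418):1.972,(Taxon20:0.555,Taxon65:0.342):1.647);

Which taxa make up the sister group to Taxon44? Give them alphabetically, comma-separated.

Taxon44 attaches to the tree at the node subtending (Taxon44,(Taxon68,Taxon69)).
The other lineage descending from that same node — the sister group — is (Taxon68,Taxon69); its 2 tips in alphabetical order are the answer.

Taxon68, Taxon69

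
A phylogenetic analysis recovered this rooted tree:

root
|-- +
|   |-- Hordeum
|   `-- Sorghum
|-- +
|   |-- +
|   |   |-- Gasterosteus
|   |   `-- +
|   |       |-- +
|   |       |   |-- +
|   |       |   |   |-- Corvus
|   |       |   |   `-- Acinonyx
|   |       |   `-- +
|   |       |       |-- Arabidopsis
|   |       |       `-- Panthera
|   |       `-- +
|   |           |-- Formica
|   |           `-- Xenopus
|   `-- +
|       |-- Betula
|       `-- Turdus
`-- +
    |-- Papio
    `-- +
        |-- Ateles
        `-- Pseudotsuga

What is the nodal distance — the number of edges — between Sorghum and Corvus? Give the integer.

The MRCA of Sorghum and Corvus is the root of the tree.
From Sorghum up to that node: 2 branches. From Corvus up to the same node: 6 branches. Total: 2 + 6 = 8.

8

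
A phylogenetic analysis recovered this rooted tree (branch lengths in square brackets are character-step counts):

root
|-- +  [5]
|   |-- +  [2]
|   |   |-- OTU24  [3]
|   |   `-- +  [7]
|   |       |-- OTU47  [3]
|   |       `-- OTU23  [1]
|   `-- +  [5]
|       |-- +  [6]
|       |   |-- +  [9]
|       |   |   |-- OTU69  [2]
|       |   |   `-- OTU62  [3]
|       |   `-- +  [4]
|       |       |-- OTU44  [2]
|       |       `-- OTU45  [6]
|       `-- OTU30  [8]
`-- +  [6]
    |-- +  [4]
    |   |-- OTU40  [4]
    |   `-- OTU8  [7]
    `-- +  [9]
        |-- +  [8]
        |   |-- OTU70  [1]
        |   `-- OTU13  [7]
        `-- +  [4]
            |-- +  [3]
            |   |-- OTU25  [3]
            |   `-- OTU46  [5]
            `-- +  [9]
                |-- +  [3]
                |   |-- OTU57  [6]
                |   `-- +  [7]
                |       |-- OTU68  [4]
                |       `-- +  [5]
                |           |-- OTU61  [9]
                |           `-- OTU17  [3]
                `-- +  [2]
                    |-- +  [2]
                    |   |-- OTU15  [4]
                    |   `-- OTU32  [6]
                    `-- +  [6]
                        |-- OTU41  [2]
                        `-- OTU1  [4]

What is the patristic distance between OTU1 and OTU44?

62

The path runs OTU1 → … → MRCA → … → OTU44; the MRCA is the root of the tree.
Branch lengths along that path: 4 + 6 + 2 + 9 + 4 + 9 + 6 + 5 + 5 + 6 + 4 + 2 = 62.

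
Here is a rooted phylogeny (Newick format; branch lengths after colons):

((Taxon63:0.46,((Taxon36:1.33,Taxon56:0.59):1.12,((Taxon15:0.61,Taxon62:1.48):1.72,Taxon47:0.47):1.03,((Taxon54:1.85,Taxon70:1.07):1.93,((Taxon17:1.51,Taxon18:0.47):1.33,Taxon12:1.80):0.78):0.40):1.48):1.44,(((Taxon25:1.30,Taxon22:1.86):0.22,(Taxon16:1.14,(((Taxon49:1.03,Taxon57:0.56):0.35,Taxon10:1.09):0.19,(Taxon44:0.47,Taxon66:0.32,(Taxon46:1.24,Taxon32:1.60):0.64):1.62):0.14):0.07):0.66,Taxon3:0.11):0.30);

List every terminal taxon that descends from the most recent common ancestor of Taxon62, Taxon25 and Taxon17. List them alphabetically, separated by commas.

Taxon10, Taxon12, Taxon15, Taxon16, Taxon17, Taxon18, Taxon22, Taxon25, Taxon3, Taxon32, Taxon36, Taxon44, Taxon46, Taxon47, Taxon49, Taxon54, Taxon56, Taxon57, Taxon62, Taxon63, Taxon66, Taxon70

Tracing Taxon62: it sits inside (Taxon15,Taxon62).
Tracing Taxon25: it sits inside (Taxon25,Taxon22).
Tracing Taxon17: it sits inside (Taxon17,Taxon18).
The smallest clade enclosing all 3 is the whole tree (their MRCA is the root), so the answer is all 22 tips in alphabetical order.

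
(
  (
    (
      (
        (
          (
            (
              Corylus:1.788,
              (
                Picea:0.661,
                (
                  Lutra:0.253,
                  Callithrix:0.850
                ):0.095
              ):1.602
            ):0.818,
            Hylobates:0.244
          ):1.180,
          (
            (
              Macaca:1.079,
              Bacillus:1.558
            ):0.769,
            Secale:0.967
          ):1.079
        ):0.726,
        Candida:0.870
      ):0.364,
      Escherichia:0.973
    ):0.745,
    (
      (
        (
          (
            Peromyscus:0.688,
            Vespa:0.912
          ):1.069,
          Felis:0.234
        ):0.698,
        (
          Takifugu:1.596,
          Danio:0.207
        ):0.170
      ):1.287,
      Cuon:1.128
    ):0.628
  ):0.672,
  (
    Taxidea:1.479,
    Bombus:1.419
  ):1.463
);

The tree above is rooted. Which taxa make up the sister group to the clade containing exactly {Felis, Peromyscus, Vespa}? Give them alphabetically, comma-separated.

Danio, Takifugu

The clade containing exactly {Felis, Peromyscus, Vespa} attaches to the tree at the node subtending (((Peromyscus,Vespa),Felis),(Takifugu,Danio)).
The other lineage descending from that same node — the sister group — is (Takifugu,Danio); its 2 tips in alphabetical order are the answer.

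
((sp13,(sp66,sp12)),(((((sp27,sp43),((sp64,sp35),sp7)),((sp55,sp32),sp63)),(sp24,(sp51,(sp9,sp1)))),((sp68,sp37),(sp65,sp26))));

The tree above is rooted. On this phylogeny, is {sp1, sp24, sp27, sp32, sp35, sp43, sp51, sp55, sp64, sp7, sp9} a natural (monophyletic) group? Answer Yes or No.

The MRCA of the listed taxa subtends ((((sp27,sp43),((sp64,sp35),sp7)),((sp55,sp32),sp63)),(sp24,(sp51,(sp9,sp1)))).
That clade also contains sp63, which is not in the proposed group, so the group is not monophyletic.

No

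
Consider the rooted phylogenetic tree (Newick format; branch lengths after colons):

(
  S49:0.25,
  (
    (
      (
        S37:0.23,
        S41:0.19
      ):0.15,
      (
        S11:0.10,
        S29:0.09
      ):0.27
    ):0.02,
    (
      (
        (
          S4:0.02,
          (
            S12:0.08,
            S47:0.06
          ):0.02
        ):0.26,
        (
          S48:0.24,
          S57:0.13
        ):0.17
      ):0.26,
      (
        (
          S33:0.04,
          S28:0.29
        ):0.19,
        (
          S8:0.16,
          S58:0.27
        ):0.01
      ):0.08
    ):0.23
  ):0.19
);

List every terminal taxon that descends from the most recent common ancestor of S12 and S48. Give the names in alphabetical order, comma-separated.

Tracing S12: it sits inside (S12,S47).
Tracing S48: it sits inside (S48,S57).
The smallest clade enclosing both is ((S4,(S12,S47)),(S48,S57)); the answer is its 5 terminal taxa in alphabetical order.

S12, S4, S47, S48, S57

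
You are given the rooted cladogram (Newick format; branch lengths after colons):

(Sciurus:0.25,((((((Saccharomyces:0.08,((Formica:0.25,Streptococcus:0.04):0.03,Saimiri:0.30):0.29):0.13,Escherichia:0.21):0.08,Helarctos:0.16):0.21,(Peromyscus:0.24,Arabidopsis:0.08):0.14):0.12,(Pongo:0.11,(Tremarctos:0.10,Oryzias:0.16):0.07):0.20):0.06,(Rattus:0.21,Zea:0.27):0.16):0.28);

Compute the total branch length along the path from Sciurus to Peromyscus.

1.09

The path runs Sciurus → … → MRCA → … → Peromyscus; the MRCA is the root of the tree.
Branch lengths along that path: 0.25 + 0.28 + 0.06 + 0.12 + 0.14 + 0.24 = 1.09.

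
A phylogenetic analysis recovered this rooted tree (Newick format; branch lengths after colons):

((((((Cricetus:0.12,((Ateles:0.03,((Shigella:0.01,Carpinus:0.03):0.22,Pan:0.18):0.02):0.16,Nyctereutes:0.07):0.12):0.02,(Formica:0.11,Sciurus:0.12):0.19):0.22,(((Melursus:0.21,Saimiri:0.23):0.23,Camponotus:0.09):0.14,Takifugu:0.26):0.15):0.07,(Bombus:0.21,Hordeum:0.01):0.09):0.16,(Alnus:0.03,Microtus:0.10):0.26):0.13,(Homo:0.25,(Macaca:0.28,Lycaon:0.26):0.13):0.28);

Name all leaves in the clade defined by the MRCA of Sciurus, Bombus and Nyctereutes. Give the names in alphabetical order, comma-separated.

Tracing Sciurus: it sits inside (Formica,Sciurus).
Tracing Bombus: it sits inside (Bombus,Hordeum).
Tracing Nyctereutes: it sits inside ((Ateles,((Shigella,Carpinus),Pan)),Nyctereutes).
The smallest clade enclosing all 3 is ((((Cricetus,((Ateles,((Shigella,Carpinus),Pan)),Nyctereutes)),(Formica,Sciurus)),(((Melursus,Saimiri),Camponotus),Takifugu)),(Bombus,Hordeum)); the answer is its 14 terminal taxa in alphabetical order.

Ateles, Bombus, Camponotus, Carpinus, Cricetus, Formica, Hordeum, Melursus, Nyctereutes, Pan, Saimiri, Sciurus, Shigella, Takifugu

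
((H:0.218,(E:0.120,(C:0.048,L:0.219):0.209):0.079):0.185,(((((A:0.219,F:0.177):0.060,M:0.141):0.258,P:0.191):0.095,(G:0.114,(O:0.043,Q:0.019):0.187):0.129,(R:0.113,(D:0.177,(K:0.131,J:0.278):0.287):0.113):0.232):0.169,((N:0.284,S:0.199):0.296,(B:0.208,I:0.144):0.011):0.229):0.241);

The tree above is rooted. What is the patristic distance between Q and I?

0.888

The path runs Q → … → MRCA → … → I; the MRCA is the node subtending (((((A,F),M),P),(G,(O,Q)),(R,(D,(K,J)))),((N,S),(B,I))).
Branch lengths along that path: 0.019 + 0.187 + 0.129 + 0.169 + 0.229 + 0.011 + 0.144 = 0.888.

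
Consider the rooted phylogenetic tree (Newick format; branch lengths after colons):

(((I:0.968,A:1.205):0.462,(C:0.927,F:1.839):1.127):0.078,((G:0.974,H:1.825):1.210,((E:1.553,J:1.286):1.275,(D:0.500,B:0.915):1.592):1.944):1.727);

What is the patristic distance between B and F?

9.222

The path runs B → … → MRCA → … → F; the MRCA is the root of the tree.
Branch lengths along that path: 0.915 + 1.592 + 1.944 + 1.727 + 0.078 + 1.127 + 1.839 = 9.222.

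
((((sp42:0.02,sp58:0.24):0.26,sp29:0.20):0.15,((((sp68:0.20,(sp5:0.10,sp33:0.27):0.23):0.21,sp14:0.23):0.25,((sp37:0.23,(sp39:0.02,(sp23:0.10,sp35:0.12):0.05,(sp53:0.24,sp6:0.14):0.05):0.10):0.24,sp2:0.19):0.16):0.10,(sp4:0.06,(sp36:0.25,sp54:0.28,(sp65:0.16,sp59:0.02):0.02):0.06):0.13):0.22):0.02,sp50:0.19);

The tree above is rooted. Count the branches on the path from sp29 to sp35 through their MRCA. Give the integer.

9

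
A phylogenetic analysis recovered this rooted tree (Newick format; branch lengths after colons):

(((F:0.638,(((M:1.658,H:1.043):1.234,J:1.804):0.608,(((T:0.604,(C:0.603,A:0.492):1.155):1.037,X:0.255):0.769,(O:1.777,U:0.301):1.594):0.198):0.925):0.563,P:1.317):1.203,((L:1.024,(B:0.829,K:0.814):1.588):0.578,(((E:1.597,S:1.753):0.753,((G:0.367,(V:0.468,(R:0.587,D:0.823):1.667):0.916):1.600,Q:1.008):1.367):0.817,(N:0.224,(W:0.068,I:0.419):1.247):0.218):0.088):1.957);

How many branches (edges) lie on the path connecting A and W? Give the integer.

The MRCA of A and W is the root of the tree.
From A up to that node: 8 branches. From W up to the same node: 5 branches. Total: 8 + 5 = 13.

13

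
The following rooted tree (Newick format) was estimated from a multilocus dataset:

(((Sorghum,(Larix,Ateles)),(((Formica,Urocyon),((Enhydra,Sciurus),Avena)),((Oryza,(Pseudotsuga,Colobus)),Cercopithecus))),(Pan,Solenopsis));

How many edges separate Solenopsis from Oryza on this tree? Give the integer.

7

The MRCA of Solenopsis and Oryza is the root of the tree.
From Solenopsis up to that node: 2 branches. From Oryza up to the same node: 5 branches. Total: 2 + 5 = 7.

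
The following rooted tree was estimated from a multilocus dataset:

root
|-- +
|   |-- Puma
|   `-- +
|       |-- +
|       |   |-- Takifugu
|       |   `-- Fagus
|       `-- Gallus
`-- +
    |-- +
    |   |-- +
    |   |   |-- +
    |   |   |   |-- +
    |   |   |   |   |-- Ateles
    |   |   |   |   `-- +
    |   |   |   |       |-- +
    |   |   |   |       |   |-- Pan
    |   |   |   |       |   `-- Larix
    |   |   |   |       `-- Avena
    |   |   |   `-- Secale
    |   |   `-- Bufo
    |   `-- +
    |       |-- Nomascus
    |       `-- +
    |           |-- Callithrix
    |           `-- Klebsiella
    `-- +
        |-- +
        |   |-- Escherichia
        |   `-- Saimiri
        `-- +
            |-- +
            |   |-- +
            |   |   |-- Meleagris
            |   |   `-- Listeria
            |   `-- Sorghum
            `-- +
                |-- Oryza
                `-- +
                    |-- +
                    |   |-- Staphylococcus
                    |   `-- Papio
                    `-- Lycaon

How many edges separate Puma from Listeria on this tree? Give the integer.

8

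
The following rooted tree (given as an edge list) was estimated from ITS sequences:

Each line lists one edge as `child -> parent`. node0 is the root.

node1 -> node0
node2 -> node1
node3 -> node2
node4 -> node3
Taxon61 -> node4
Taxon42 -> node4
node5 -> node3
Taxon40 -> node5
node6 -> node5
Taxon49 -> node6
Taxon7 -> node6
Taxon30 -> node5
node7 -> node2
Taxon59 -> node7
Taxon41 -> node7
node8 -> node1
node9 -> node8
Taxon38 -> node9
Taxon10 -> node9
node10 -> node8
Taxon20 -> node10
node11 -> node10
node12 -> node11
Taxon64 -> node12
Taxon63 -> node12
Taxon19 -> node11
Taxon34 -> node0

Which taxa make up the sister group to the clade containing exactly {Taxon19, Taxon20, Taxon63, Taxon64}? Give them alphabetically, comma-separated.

Taxon10, Taxon38

The clade containing exactly {Taxon19, Taxon20, Taxon63, Taxon64} attaches to the tree at the node subtending ((Taxon38,Taxon10),(Taxon20,((Taxon64,Taxon63),Taxon19))).
The other lineage descending from that same node — the sister group — is (Taxon38,Taxon10); its 2 tips in alphabetical order are the answer.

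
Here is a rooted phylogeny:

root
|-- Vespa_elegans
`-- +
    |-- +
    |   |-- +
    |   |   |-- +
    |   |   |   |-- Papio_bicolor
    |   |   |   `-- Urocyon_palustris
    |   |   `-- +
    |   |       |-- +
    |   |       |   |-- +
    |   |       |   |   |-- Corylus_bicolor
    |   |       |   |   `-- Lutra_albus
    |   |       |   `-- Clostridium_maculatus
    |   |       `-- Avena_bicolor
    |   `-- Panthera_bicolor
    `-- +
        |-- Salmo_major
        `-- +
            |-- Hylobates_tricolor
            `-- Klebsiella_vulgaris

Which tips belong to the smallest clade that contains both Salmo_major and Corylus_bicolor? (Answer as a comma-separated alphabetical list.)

Tracing Salmo_major: it sits inside (Salmo_major,(Hylobates_tricolor,Klebsiella_vulgaris)).
Tracing Corylus_bicolor: it sits inside (Corylus_bicolor,Lutra_albus).
The smallest clade enclosing both is ((((Papio_bicolor,Urocyon_palustris),(((Corylus_bicolor,Lutra_albus),Clostridium_maculatus),Avena_bicolor)),Panthera_bicolor),(Salmo_major,(Hylobates_tricolor,Klebsiella_vulgaris))); the answer is its 10 terminal taxa in alphabetical order.

Avena_bicolor, Clostridium_maculatus, Corylus_bicolor, Hylobates_tricolor, Klebsiella_vulgaris, Lutra_albus, Panthera_bicolor, Papio_bicolor, Salmo_major, Urocyon_palustris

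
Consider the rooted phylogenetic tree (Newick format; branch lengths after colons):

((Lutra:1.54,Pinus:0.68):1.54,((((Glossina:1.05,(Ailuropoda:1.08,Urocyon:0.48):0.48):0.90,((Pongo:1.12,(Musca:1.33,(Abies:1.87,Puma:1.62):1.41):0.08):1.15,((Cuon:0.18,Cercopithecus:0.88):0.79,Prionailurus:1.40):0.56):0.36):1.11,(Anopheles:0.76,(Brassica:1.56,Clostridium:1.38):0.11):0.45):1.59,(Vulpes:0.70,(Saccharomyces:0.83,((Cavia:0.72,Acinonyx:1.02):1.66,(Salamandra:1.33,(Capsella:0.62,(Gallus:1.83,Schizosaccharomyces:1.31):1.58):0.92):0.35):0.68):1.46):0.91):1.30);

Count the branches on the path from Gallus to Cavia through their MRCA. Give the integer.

The MRCA of Gallus and Cavia is the node subtending ((Cavia,Acinonyx),(Salamandra,(Capsella,(Gallus,Schizosaccharomyces)))).
From Gallus up to that node: 4 branches. From Cavia up to the same node: 2 branches. Total: 4 + 2 = 6.

6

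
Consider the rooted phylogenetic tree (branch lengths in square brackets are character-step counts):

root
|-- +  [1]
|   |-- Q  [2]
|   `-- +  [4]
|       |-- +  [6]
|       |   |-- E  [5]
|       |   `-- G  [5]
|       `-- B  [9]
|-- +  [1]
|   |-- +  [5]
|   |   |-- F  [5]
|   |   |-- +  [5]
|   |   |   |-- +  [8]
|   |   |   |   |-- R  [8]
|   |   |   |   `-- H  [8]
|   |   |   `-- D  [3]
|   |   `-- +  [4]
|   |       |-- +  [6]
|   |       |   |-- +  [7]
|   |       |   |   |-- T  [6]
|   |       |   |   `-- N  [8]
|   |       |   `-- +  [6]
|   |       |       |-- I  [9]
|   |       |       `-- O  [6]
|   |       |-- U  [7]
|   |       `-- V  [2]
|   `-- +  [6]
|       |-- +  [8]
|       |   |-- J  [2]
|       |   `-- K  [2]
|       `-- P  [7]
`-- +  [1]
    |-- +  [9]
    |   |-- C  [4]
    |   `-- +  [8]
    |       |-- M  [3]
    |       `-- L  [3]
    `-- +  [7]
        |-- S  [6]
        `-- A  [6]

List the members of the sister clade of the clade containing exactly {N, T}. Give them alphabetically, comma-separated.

The clade containing exactly {N, T} attaches to the tree at the node subtending ((T,N),(I,O)).
The other lineage descending from that same node — the sister group — is (I,O); its 2 tips in alphabetical order are the answer.

I, O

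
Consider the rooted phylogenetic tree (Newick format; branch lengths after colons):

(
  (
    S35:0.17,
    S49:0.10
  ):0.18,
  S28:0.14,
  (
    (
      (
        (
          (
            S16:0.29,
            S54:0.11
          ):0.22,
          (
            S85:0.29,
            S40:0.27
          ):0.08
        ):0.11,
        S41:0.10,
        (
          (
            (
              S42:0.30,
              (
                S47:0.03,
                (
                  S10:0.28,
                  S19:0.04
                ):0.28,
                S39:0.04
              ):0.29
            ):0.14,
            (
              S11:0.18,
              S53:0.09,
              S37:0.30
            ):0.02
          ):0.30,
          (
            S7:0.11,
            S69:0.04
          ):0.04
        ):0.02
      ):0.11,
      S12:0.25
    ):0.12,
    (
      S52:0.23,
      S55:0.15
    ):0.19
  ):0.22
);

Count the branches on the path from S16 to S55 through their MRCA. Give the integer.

7

The MRCA of S16 and S55 is the node subtending (((((S16,S54),(S85,S40)),S41,(((S42,(S47,(S10,S19),S39)),(S11,S53,S37)),(S7,S69))),S12),(S52,S55)).
From S16 up to that node: 5 branches. From S55 up to the same node: 2 branches. Total: 5 + 2 = 7.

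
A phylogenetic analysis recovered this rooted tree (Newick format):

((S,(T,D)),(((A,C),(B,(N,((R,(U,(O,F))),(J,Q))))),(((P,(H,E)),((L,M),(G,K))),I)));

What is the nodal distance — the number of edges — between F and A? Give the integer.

9

The MRCA of F and A is the node subtending ((A,C),(B,(N,((R,(U,(O,F))),(J,Q))))).
From F up to that node: 7 branches. From A up to the same node: 2 branches. Total: 7 + 2 = 9.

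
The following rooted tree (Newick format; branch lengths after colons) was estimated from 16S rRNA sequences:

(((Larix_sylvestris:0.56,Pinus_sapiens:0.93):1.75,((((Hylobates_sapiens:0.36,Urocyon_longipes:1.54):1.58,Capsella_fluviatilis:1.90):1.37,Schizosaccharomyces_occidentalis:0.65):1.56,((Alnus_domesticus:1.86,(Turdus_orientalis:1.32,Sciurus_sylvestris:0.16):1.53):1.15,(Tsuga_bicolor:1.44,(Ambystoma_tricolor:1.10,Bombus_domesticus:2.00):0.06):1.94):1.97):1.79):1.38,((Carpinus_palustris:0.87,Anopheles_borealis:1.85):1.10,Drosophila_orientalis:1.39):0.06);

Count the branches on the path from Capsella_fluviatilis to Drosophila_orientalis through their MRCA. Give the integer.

7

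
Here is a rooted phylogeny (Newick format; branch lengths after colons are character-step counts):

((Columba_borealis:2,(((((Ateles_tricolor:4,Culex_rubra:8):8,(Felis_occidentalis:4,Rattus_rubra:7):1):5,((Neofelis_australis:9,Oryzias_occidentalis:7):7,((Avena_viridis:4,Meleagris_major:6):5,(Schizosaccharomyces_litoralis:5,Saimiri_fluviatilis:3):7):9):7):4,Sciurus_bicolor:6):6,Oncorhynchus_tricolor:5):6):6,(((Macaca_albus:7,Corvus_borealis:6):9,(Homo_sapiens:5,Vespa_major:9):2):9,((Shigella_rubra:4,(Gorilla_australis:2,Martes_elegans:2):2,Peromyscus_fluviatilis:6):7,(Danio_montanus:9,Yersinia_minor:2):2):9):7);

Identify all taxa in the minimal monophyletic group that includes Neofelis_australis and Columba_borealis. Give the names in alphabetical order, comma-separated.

Ateles_tricolor, Avena_viridis, Columba_borealis, Culex_rubra, Felis_occidentalis, Meleagris_major, Neofelis_australis, Oncorhynchus_tricolor, Oryzias_occidentalis, Rattus_rubra, Saimiri_fluviatilis, Schizosaccharomyces_litoralis, Sciurus_bicolor

Tracing Neofelis_australis: it sits inside (Neofelis_australis,Oryzias_occidentalis).
Tracing Columba_borealis: it sits inside (Columba_borealis,(((((Ateles_tricolor,Culex_rubra),(Felis_occidentalis,Rattus_rubra)),((Neofelis_australis,Oryzias_occidentalis),((Avena_viridis,Meleagris_major),(Schizosaccharomyces_litoralis,Saimiri_fluviatilis)))),Sciurus_bicolor),Oncorhynchus_tricolor)).
The smallest clade enclosing both is (Columba_borealis,(((((Ateles_tricolor,Culex_rubra),(Felis_occidentalis,Rattus_rubra)),((Neofelis_australis,Oryzias_occidentalis),((Avena_viridis,Meleagris_major),(Schizosaccharomyces_litoralis,Saimiri_fluviatilis)))),Sciurus_bicolor),Oncorhynchus_tricolor)); the answer is its 13 terminal taxa in alphabetical order.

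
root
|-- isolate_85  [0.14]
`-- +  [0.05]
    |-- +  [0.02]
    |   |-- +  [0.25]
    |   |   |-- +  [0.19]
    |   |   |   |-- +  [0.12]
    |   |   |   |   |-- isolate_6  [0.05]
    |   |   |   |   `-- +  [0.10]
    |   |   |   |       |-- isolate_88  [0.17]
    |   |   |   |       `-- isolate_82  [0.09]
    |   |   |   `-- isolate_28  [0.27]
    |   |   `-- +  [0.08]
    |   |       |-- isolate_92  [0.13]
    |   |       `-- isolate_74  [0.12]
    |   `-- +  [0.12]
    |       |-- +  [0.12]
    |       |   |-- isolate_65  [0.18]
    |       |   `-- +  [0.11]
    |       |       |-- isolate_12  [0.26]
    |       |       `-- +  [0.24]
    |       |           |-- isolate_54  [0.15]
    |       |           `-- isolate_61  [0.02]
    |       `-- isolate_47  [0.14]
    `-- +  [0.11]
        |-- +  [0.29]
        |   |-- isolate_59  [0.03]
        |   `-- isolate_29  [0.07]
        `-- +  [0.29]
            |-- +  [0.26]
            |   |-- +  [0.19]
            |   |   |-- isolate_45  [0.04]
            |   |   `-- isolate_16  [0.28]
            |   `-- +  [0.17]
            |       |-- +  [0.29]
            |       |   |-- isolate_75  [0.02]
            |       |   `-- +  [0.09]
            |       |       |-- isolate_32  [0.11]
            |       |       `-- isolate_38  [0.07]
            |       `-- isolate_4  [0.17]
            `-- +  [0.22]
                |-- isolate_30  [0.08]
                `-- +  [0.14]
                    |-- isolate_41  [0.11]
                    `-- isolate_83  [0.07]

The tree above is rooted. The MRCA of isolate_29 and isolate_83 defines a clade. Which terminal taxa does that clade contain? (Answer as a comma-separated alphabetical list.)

isolate_16, isolate_29, isolate_30, isolate_32, isolate_38, isolate_4, isolate_41, isolate_45, isolate_59, isolate_75, isolate_83

Tracing isolate_29: it sits inside (isolate_59,isolate_29).
Tracing isolate_83: it sits inside (isolate_41,isolate_83).
The smallest clade enclosing both is ((isolate_59,isolate_29),(((isolate_45,isolate_16),((isolate_75,(isolate_32,isolate_38)),isolate_4)),(isolate_30,(isolate_41,isolate_83)))); the answer is its 11 terminal taxa in alphabetical order.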